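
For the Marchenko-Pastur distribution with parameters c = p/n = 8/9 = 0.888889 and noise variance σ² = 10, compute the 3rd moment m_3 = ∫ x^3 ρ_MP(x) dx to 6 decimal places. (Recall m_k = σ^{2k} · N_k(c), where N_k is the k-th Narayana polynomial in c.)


E[X³] = σ⁶ (1 + 3c + c²) (third MP moment). With σ² = 10 (so σ⁶ = 1000) and c = 8/9 = 0.888889: E[X³] = 1000 · (1 + 3·0.888889 + (0.888889)²) = 1000 · 4.456790.

So E[X^3] = 4456.790123.


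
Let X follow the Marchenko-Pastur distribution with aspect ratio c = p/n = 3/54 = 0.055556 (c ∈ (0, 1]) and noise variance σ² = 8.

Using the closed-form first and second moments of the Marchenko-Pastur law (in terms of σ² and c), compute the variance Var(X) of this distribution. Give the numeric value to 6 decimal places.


Recall the MP moments m_1 = E[X] = σ² and m_2 = E[X²] = σ⁴ (1 + c).
m_1 = E[X] = σ² = 8, so m_1² = 64.
m_2 = E[X²] = σ⁴ (1 + c) = 64 · (1 + 0.055556) = 64 · 1.055556 = 67.555556.
(Note m_2 − m_1² simplifies to c · σ⁴ = 0.055556 · 64.)

Var(X) = m_2 − m_1² = 67.555556 − 64 = 3.555556.


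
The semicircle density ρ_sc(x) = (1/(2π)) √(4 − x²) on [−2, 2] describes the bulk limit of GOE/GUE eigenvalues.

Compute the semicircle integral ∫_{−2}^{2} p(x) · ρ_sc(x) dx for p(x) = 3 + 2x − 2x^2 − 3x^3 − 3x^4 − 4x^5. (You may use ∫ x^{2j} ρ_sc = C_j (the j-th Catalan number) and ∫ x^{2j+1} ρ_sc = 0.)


Write p(x) = Σ a_i x^i, split into monomials and integrate each against ρ_sc separately.
Using ∫ x^{2j} ρ_sc = C_j = (1/(j+1)) C(2j, j) (Catalan numbers) and ∫ x^{2j+1} ρ_sc = 0 (odd monomials vanish by symmetry):
  i = 0 (even): a_0 · C_{0} = 3 · 1 = 3
  i = 1 (odd): ∫ x^1 ρ_sc = 0 (vanishes)
  i = 2 (even): a_2 · C_{1} = -2 · 1 = -2
  i = 3 (odd): ∫ x^3 ρ_sc = 0 (vanishes)
  i = 4 (even): a_4 · C_{2} = -3 · 2 = -6
  i = 5 (odd): ∫ x^5 ρ_sc = 0 (vanishes)

Summing the contributions: ∫_{−2}^{2} p(x) ρ_sc(x) dx = 3 + (-2) + (-6) = -5.


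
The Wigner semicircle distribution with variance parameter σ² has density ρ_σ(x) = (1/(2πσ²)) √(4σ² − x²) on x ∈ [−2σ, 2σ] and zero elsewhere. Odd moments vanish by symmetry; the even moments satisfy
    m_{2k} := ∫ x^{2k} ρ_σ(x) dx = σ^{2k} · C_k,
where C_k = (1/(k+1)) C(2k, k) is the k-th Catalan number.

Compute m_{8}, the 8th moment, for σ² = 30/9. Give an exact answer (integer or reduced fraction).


By the scaled semicircle moment identity, m_{2k} = σ^{2k} · C_k with k = 4.
C_4 = (1/(k+1)) · C(2k, k) = (1/5) · C(8, 4) = (1/5) · 70 = 14.
σ^{2k} = (σ²)^k = (30/9)^4 = 10000/81.

Therefore m_{8} = σ^{8} · C_4 = (10000/81) · 14 = 140000/81.


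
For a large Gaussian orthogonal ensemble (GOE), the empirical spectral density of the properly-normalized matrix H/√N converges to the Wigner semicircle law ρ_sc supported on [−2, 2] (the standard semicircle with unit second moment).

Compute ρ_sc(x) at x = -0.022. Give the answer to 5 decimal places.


ρ_sc(x) = (1/(2π)) √(4 − x²). With x = -0.022:
  4 − x² = 4 − (-0.022)² = 4 − 0.000484 = 3.999516.
  √(4 − x²) = 1.999879.
  1/(2π) = 0.159155.
  ρ_sc(-0.022) = 0.159155 · 1.999879 = 0.318291.

Rounded to 5 decimal places: ρ_sc(-0.022) ≈ 0.31829.


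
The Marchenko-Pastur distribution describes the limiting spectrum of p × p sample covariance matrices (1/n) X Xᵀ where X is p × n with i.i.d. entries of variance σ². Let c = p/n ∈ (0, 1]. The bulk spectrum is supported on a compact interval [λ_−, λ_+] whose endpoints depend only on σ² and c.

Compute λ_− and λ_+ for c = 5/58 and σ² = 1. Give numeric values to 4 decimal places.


c = 5/58 = 0.086207; √c = 0.293610.
λ_− = σ² (1 − √c)² = 1 · (1 − 0.293610)² = 1 · (0.706390)² = 0.498987.
λ_+ = σ² (1 + √c)² = 1 · (1 + 0.293610)² = 1 · (1.293610)² = 1.673427.

Rounded to 4 decimal places: λ_− ≈ 0.4990, λ_+ ≈ 1.6734.


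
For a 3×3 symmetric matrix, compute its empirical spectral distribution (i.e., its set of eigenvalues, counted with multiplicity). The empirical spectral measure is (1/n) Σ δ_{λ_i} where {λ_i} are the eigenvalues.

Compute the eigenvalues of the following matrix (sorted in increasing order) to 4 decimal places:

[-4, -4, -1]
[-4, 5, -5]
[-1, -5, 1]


Since M is real symmetric, all three eigenvalues are real; they are the roots of det(λI − M) = λ³ − (tr M) λ² + s λ − det M, where s is the sum of the principal 2×2 minors.
tr M = -4 + 5 + 1 = 2.
s = ((-4)·5 − (-4)²) + ((-4)·1 − (-1)²) + (5·1 − (-5)²) = -36 + (-5) + (-20) = -61.
det M (expand along row 1) = (-4)·(-20) − (-4)·(-9) + (-1)·25 = 19.
Characteristic polynomial: λ³ − 2λ² − 61λ − 19 = 0.
Substitute λ = y + (tr M)/3 = y + 0.666667 to remove the quadratic term: y³ + p·y + q = 0 with p = s − (tr M)²/3 = -62.333333 and q = −2(tr M)³/27 + (tr M)·s/3 − det M = -60.259259.
Three real roots ⇒ use the trigonometric (Viète) form: r = 2√(−p/3) = 9.116530, φ = arccos(3q/(p·r)) = arccos(0.318123) = 1.247047 rad.
y_k = r·cos(φ/3 − 2πk/3) for k = 0, 1, 2 gives y = 8.340175, -0.981914, -7.358261.
λ_k = y_k + 0.666667 gives λ = 9.0068, -0.3152, -6.6916 (check: the sum is 2.0000 = tr M).

Eigenvalues sorted in increasing order: [-6.6916, -0.3152, 9.0068].


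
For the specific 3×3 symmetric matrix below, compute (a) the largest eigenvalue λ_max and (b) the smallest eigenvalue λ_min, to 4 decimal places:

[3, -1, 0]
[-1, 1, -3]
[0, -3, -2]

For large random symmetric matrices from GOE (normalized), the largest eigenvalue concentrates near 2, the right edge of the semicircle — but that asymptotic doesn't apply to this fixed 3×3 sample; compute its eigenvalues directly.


Since M is real symmetric, all three eigenvalues are real; they are the roots of det(λI − M) = λ³ − (tr M) λ² + s λ − det M, where s is the sum of the principal 2×2 minors.
tr M = 3 + 1 + (-2) = 2.
s = (3·1 − (-1)²) + (3·(-2) − 0²) + (1·(-2) − (-3)²) = 2 + (-6) + (-11) = -15.
det M (expand along row 1) = 3·(-11) − (-1)·2 + 0·3 = -31.
Characteristic polynomial: λ³ − 2λ² − 15λ + 31 = 0.
Substitute λ = y + (tr M)/3 = y + 0.666667 to remove the quadratic term: y³ + p·y + q = 0 with p = s − (tr M)²/3 = -16.333333 and q = −2(tr M)³/27 + (tr M)·s/3 − det M = 20.407407.
Three real roots ⇒ use the trigonometric (Viète) form: r = 2√(−p/3) = 4.666667, φ = arccos(3q/(p·r)) = arccos(-0.803207) = 2.503456 rad.
y_k = r·cos(φ/3 − 2πk/3) for k = 0, 1, 2 gives y = 3.133943, 1.427546, -4.561489.
λ_k = y_k + 0.666667 gives λ = 3.8006, 2.0942, -3.8948 (check: the sum is 2.0000 = tr M).

Hence λ_max = 3.8006 and λ_min = -3.8948.


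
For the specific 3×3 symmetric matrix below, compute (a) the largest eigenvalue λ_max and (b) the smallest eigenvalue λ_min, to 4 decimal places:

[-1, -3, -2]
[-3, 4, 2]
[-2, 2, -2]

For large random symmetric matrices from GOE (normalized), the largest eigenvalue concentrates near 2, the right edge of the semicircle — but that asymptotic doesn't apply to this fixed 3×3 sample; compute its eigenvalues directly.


Since M is real symmetric, all three eigenvalues are real; they are the roots of det(λI − M) = λ³ − (tr M) λ² + s λ − det M, where s is the sum of the principal 2×2 minors.
tr M = -1 + 4 + (-2) = 1.
s = ((-1)·4 − (-3)²) + ((-1)·(-2) − (-2)²) + (4·(-2) − 2²) = -13 + (-2) + (-12) = -27.
det M (expand along row 1) = (-1)·(-12) − (-3)·10 + (-2)·2 = 38.
Characteristic polynomial: λ³ − λ² − 27λ − 38 = 0.
Substitute λ = y + (tr M)/3 = y + 0.333333 to remove the quadratic term: y³ + p·y + q = 0 with p = s − (tr M)²/3 = -27.333333 and q = −2(tr M)³/27 + (tr M)·s/3 − det M = -47.074074.
Three real roots ⇒ use the trigonometric (Viète) form: r = 2√(−p/3) = 6.036923, φ = arccos(3q/(p·r)) = arccos(0.855844) = 0.543615 rad.
y_k = r·cos(φ/3 − 2πk/3) for k = 0, 1, 2 gives y = 5.938082, -2.026853, -3.911229.
λ_k = y_k + 0.333333 gives λ = 6.2714, -1.6935, -3.5779 (check: the sum is 1.0000 = tr M).

Hence λ_max = 6.2714 and λ_min = -3.5779.


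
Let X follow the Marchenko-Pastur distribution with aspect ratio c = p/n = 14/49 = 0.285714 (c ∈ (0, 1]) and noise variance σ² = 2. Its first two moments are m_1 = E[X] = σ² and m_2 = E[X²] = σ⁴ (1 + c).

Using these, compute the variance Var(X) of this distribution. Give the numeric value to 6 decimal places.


m_1 = E[X] = σ² = 2, so m_1² = 4.
m_2 = E[X²] = σ⁴ (1 + c) = 4 · (1 + 0.285714) = 4 · 1.285714 = 5.142857.
(Note m_2 − m_1² simplifies to c · σ⁴ = 0.285714 · 4.)

Var(X) = m_2 − m_1² = 5.142857 − 4 = 1.142857.


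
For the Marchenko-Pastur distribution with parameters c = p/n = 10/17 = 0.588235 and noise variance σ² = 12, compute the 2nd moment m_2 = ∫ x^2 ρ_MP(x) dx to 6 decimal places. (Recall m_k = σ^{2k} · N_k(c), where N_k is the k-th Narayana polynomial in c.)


E[X²] = σ⁴ (1 + c) (second MP moment). With σ² = 12 (so σ⁴ = 144) and c = 10/17 = 0.588235: E[X²] = 144 · (1 + 0.588235) = 144 · 1.588235.

So E[X^2] = 228.705882.


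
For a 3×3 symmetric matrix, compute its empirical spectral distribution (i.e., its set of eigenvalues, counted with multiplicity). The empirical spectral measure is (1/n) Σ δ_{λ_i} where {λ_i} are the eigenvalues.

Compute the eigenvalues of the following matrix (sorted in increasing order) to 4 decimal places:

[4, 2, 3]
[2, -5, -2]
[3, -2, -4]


Since M is real symmetric, all three eigenvalues are real; they are the roots of det(λI − M) = λ³ − (tr M) λ² + s λ − det M, where s is the sum of the principal 2×2 minors.
tr M = 4 + (-5) + (-4) = -5.
s = (4·(-5) − 2²) + (4·(-4) − 3²) + ((-5)·(-4) − (-2)²) = -24 + (-25) + 16 = -33.
det M (expand along row 1) = 4·16 − 2·(-2) + 3·11 = 101.
Characteristic polynomial: λ³ + 5λ² − 33λ − 101 = 0.
Substitute λ = y + (tr M)/3 = y − 1.666667 to remove the quadratic term: y³ + p·y + q = 0 with p = s − (tr M)²/3 = -41.333333 and q = −2(tr M)³/27 + (tr M)·s/3 − det M = -36.740741.
Three real roots ⇒ use the trigonometric (Viète) form: r = 2√(−p/3) = 7.423686, φ = arccos(3q/(p·r)) = arccos(0.359211) = 1.203374 rad.
y_k = r·cos(φ/3 − 2πk/3) for k = 0, 1, 2 gives y = 6.834411, -0.906937, -5.927474.
λ_k = y_k − 1.666667 gives λ = 5.1677, -2.5736, -7.5941 (check: the sum is -5.0000 = tr M).

Eigenvalues sorted in increasing order: [-7.5941, -2.5736, 5.1677].


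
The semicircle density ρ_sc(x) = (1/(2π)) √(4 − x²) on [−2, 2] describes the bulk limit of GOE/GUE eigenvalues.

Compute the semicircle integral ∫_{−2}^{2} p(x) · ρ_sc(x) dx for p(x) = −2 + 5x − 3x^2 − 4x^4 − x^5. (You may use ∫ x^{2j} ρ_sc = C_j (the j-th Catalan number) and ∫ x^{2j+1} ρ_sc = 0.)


Write p(x) = Σ a_i x^i, split into monomials and integrate each against ρ_sc separately.
Using ∫ x^{2j} ρ_sc = C_j = (1/(j+1)) C(2j, j) (Catalan numbers) and ∫ x^{2j+1} ρ_sc = 0 (odd monomials vanish by symmetry):
  i = 0 (even): a_0 · C_{0} = -2 · 1 = -2
  i = 1 (odd): ∫ x^1 ρ_sc = 0 (vanishes)
  i = 2 (even): a_2 · C_{1} = -3 · 1 = -3
  i = 4 (even): a_4 · C_{2} = -4 · 2 = -8
  i = 5 (odd): ∫ x^5 ρ_sc = 0 (vanishes)

Summing the contributions: ∫_{−2}^{2} p(x) ρ_sc(x) dx = (-2) + (-3) + (-8) = -13.


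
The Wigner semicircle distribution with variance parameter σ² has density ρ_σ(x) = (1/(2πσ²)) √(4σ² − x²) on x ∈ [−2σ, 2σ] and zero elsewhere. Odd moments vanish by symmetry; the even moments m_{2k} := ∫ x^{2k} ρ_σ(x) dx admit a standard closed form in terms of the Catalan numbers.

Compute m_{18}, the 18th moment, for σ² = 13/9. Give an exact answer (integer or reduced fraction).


By the scaled semicircle moment identity, m_{2k} = σ^{2k} · C_k with k = 9.
C_9 = (1/(k+1)) · C(2k, k) = (1/10) · C(18, 9) = (1/10) · 48620 = 4862.
σ^{2k} = (σ²)^k = (13/9)^9 = 10604499373/387420489.

Therefore m_{18} = σ^{18} · C_9 = (10604499373/387420489) · 4862 = 51559075951526/387420489.


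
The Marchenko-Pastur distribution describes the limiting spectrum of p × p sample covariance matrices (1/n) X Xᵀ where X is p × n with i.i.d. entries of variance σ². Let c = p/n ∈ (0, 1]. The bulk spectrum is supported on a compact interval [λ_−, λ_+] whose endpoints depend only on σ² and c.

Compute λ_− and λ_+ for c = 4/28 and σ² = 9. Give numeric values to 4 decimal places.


c = 4/28 = 0.142857; √c = 0.377964.
λ_− = σ² (1 − √c)² = 9 · (1 − 0.377964)² = 9 · (0.622036)² = 3.482354.
λ_+ = σ² (1 + √c)² = 9 · (1 + 0.377964)² = 9 · (1.377964)² = 17.089075.

Rounded to 4 decimal places: λ_− ≈ 3.4824, λ_+ ≈ 17.0891.


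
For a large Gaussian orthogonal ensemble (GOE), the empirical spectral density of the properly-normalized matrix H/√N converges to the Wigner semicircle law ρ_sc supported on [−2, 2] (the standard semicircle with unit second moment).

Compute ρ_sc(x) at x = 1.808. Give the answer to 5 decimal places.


ρ_sc(x) = (1/(2π)) √(4 − x²). With x = 1.808:
  4 − x² = 4 − (1.808)² = 4 − 3.268864 = 0.731136.
  √(4 − x²) = 0.855065.
  1/(2π) = 0.159155.
  ρ_sc(1.808) = 0.159155 · 0.855065 = 0.136088.

Rounded to 5 decimal places: ρ_sc(1.808) ≈ 0.13609.


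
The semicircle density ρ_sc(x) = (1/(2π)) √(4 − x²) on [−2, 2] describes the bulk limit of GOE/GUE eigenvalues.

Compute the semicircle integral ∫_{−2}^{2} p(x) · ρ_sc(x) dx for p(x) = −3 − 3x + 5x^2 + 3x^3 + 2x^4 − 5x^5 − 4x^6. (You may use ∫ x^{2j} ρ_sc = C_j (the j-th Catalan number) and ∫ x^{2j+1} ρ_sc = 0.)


Write p(x) = Σ a_i x^i, split into monomials and integrate each against ρ_sc separately.
Using ∫ x^{2j} ρ_sc = C_j = (1/(j+1)) C(2j, j) (Catalan numbers) and ∫ x^{2j+1} ρ_sc = 0 (odd monomials vanish by symmetry):
  i = 0 (even): a_0 · C_{0} = -3 · 1 = -3
  i = 1 (odd): ∫ x^1 ρ_sc = 0 (vanishes)
  i = 2 (even): a_2 · C_{1} = 5 · 1 = 5
  i = 3 (odd): ∫ x^3 ρ_sc = 0 (vanishes)
  i = 4 (even): a_4 · C_{2} = 2 · 2 = 4
  i = 5 (odd): ∫ x^5 ρ_sc = 0 (vanishes)
  i = 6 (even): a_6 · C_{3} = -4 · 5 = -20

Summing the contributions: ∫_{−2}^{2} p(x) ρ_sc(x) dx = (-3) + 5 + 4 + (-20) = -14.


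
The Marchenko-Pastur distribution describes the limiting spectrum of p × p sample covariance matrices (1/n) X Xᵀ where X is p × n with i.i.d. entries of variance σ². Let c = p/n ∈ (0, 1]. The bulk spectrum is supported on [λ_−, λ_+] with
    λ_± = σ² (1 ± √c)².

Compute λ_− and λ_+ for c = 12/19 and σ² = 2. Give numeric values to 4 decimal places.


c = 12/19 = 0.631579; √c = 0.794719.
λ_− = σ² (1 − √c)² = 2 · (1 − 0.794719)² = 2 · (0.205281)² = 0.084280.
λ_+ = σ² (1 + √c)² = 2 · (1 + 0.794719)² = 2 · (1.794719)² = 6.442036.

Rounded to 4 decimal places: λ_− ≈ 0.0843, λ_+ ≈ 6.4420.


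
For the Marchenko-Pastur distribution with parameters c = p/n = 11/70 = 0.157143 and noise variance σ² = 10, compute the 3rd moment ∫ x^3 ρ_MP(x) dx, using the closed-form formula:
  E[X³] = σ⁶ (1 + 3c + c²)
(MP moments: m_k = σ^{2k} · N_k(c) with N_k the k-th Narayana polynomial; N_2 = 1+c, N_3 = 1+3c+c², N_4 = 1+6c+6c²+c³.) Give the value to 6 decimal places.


E[X³] = σ⁶ (1 + 3c + c²) (third MP moment). With σ² = 10 (so σ⁶ = 1000) and c = 11/70 = 0.157143: E[X³] = 1000 · (1 + 3·0.157143 + (0.157143)²) = 1000 · 1.496122.

So E[X^3] = 1496.122449.


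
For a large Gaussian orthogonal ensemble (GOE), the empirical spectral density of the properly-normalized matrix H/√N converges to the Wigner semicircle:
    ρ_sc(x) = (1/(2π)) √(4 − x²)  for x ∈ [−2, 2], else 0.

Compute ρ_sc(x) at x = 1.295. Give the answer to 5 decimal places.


ρ_sc(x) = (1/(2π)) √(4 − x²). With x = 1.295:
  4 − x² = 4 − (1.295)² = 4 − 1.677025 = 2.322975.
  √(4 − x²) = 1.524131.
  1/(2π) = 0.159155.
  ρ_sc(1.295) = 0.159155 · 1.524131 = 0.242573.

Rounded to 5 decimal places: ρ_sc(1.295) ≈ 0.24257.


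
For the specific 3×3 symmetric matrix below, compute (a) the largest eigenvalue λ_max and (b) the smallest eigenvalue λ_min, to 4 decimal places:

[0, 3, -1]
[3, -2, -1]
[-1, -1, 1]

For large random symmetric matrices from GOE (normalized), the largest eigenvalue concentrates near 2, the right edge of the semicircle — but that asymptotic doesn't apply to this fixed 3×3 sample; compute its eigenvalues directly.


Since M is real symmetric, all three eigenvalues are real; they are the roots of det(λI − M) = λ³ − (tr M) λ² + s λ − det M, where s is the sum of the principal 2×2 minors.
tr M = 0 + (-2) + 1 = -1.
s = (0·(-2) − 3²) + (0·1 − (-1)²) + ((-2)·1 − (-1)²) = -9 + (-1) + (-3) = -13.
det M (expand along row 1) = 0·(-3) − 3·2 + (-1)·(-5) = -1.
Characteristic polynomial: λ³ + λ² − 13λ + 1 = 0.
Substitute λ = y + (tr M)/3 = y − 0.333333 to remove the quadratic term: y³ + p·y + q = 0 with p = s − (tr M)²/3 = -13.333333 and q = −2(tr M)³/27 + (tr M)·s/3 − det M = 5.407407.
Three real roots ⇒ use the trigonometric (Viète) form: r = 2√(−p/3) = 4.216370, φ = arccos(3q/(p·r)) = arccos(-0.288558) = 1.863517 rad.
y_k = r·cos(φ/3 − 2πk/3) for k = 0, 1, 2 gives y = 3.428739, 0.410753, -3.839492.
λ_k = y_k − 0.333333 gives λ = 3.0954, 0.0774, -4.1728 (check: the sum is -1.0000 = tr M).

Hence λ_max = 3.0954 and λ_min = -4.1728.


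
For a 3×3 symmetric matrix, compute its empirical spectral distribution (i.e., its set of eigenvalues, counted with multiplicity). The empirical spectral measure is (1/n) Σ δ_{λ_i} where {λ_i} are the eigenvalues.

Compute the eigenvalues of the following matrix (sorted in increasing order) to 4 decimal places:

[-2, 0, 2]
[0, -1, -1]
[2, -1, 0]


Since M is real symmetric, all three eigenvalues are real; they are the roots of det(λI − M) = λ³ − (tr M) λ² + s λ − det M, where s is the sum of the principal 2×2 minors.
tr M = -2 + (-1) + 0 = -3.
s = ((-2)·(-1) − 0²) + ((-2)·0 − 2²) + ((-1)·0 − (-1)²) = 2 + (-4) + (-1) = -3.
det M (expand along row 1) = (-2)·(-1) − 0·2 + 2·2 = 6.
Characteristic polynomial: λ³ + 3λ² − 3λ − 6 = 0.
Substitute λ = y + (tr M)/3 = y − 1.000000 to remove the quadratic term: y³ + p·y + q = 0 with p = s − (tr M)²/3 = -6.000000 and q = −2(tr M)³/27 + (tr M)·s/3 − det M = -1.000000.
Three real roots ⇒ use the trigonometric (Viète) form: r = 2√(−p/3) = 2.828427, φ = arccos(3q/(p·r)) = arccos(0.176777) = 1.393086 rad.
y_k = r·cos(φ/3 − 2πk/3) for k = 0, 1, 2 gives y = 2.528918, -0.167449, -2.361469.
λ_k = y_k − 1.000000 gives λ = 1.5289, -1.1674, -3.3615 (check: the sum is -3.0000 = tr M).

Eigenvalues sorted in increasing order: [-3.3615, -1.1674, 1.5289].


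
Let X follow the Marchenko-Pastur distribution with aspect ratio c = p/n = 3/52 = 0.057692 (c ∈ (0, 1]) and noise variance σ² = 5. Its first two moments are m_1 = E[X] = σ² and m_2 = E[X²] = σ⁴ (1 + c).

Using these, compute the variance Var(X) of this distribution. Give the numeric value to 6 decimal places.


m_1 = E[X] = σ² = 5, so m_1² = 25.
m_2 = E[X²] = σ⁴ (1 + c) = 25 · (1 + 0.057692) = 25 · 1.057692 = 26.442308.
(Note m_2 − m_1² simplifies to c · σ⁴ = 0.057692 · 25.)

Var(X) = m_2 − m_1² = 26.442308 − 25 = 1.442308.


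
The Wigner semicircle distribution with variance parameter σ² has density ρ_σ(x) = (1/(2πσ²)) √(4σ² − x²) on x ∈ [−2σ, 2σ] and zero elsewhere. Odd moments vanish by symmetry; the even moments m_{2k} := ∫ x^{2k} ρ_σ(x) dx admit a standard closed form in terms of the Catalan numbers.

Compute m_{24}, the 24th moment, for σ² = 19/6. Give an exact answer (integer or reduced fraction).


By the scaled semicircle moment identity, m_{2k} = σ^{2k} · C_k with k = 12.
C_12 = (1/(k+1)) · C(2k, k) = (1/13) · C(24, 12) = (1/13) · 2704156 = 208012.
σ^{2k} = (σ²)^k = (19/6)^12 = 2213314919066161/2176782336.

Therefore m_{24} = σ^{24} · C_12 = (2213314919066161/2176782336) · 208012 = 115099015736197570483/544195584.


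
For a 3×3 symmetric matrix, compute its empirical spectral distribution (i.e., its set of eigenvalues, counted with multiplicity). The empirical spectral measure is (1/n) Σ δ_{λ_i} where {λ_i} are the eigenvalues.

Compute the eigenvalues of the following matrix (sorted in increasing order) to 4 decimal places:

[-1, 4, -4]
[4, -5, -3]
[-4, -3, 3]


Since M is real symmetric, all three eigenvalues are real; they are the roots of det(λI − M) = λ³ − (tr M) λ² + s λ − det M, where s is the sum of the principal 2×2 minors.
tr M = -1 + (-5) + 3 = -3.
s = ((-1)·(-5) − 4²) + ((-1)·3 − (-4)²) + ((-5)·3 − (-3)²) = -11 + (-19) + (-24) = -54.
det M (expand along row 1) = (-1)·(-24) − 4·0 + (-4)·(-32) = 152.
Characteristic polynomial: λ³ + 3λ² − 54λ − 152 = 0.
Substitute λ = y + (tr M)/3 = y − 1.000000 to remove the quadratic term: y³ + p·y + q = 0 with p = s − (tr M)²/3 = -57.000000 and q = −2(tr M)³/27 + (tr M)·s/3 − det M = -96.000000.
Three real roots ⇒ use the trigonometric (Viète) form: r = 2√(−p/3) = 8.717798, φ = arccos(3q/(p·r)) = arccos(0.579577) = 0.952587 rad.
y_k = r·cos(φ/3 − 2πk/3) for k = 0, 1, 2 gives y = 8.281993, -1.783786, -6.498207.
λ_k = y_k − 1.000000 gives λ = 7.2820, -2.7838, -7.4982 (check: the sum is -3.0000 = tr M).

Eigenvalues sorted in increasing order: [-7.4982, -2.7838, 7.2820].


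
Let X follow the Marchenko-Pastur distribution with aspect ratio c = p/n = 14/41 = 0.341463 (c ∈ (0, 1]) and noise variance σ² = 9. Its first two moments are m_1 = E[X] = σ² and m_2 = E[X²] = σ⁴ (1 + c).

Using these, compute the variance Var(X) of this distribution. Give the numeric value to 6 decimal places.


m_1 = E[X] = σ² = 9, so m_1² = 81.
m_2 = E[X²] = σ⁴ (1 + c) = 81 · (1 + 0.341463) = 81 · 1.341463 = 108.658537.
(Note m_2 − m_1² simplifies to c · σ⁴ = 0.341463 · 81.)

Var(X) = m_2 − m_1² = 108.658537 − 81 = 27.658537.


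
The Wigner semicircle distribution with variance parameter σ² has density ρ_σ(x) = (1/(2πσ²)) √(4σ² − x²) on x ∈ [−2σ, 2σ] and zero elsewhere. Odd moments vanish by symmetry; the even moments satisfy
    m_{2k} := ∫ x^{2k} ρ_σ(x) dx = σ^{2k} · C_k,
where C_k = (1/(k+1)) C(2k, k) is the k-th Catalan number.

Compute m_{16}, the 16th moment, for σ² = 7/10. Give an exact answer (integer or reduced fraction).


By the scaled semicircle moment identity, m_{2k} = σ^{2k} · C_k with k = 8.
C_8 = (1/(k+1)) · C(2k, k) = (1/9) · C(16, 8) = (1/9) · 12870 = 1430.
σ^{2k} = (σ²)^k = (7/10)^8 = 5764801/100000000.

Therefore m_{16} = σ^{16} · C_8 = (5764801/100000000) · 1430 = 824366543/10000000.


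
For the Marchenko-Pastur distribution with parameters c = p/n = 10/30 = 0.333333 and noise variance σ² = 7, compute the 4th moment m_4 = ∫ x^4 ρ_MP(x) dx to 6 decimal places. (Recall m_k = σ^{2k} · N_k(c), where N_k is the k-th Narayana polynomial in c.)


E[X⁴] = σ⁸ (1 + 6c + 6c² + c³) (fourth MP moment). With σ² = 7 (so σ⁸ = 2401) and c = 10/30 = 0.333333: E[X⁴] = 2401 · (1 + 6·0.333333 + 6·(0.333333)² + (0.333333)³) = 2401 · 3.703704.

So E[X^4] = 8892.592593.


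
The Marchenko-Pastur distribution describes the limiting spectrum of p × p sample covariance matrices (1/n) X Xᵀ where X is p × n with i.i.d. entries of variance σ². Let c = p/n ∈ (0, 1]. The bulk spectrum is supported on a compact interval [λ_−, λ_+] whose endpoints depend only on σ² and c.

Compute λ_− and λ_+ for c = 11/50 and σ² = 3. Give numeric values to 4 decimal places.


c = 11/50 = 0.220000; √c = 0.469042.
λ_− = σ² (1 − √c)² = 3 · (1 − 0.469042)² = 3 · (0.530958)² = 0.845751.
λ_+ = σ² (1 + √c)² = 3 · (1 + 0.469042)² = 3 · (1.469042)² = 6.474249.

Rounded to 4 decimal places: λ_− ≈ 0.8458, λ_+ ≈ 6.4742.


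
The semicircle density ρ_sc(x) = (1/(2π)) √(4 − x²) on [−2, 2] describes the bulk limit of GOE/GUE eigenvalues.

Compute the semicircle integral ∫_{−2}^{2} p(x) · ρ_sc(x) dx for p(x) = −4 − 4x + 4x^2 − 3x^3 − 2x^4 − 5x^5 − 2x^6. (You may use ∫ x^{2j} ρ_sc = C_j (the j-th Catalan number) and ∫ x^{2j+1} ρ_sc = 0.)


Write p(x) = Σ a_i x^i, split into monomials and integrate each against ρ_sc separately.
Using ∫ x^{2j} ρ_sc = C_j = (1/(j+1)) C(2j, j) (Catalan numbers) and ∫ x^{2j+1} ρ_sc = 0 (odd monomials vanish by symmetry):
  i = 0 (even): a_0 · C_{0} = -4 · 1 = -4
  i = 1 (odd): ∫ x^1 ρ_sc = 0 (vanishes)
  i = 2 (even): a_2 · C_{1} = 4 · 1 = 4
  i = 3 (odd): ∫ x^3 ρ_sc = 0 (vanishes)
  i = 4 (even): a_4 · C_{2} = -2 · 2 = -4
  i = 5 (odd): ∫ x^5 ρ_sc = 0 (vanishes)
  i = 6 (even): a_6 · C_{3} = -2 · 5 = -10

Summing the contributions: ∫_{−2}^{2} p(x) ρ_sc(x) dx = (-4) + 4 + (-4) + (-10) = -14.


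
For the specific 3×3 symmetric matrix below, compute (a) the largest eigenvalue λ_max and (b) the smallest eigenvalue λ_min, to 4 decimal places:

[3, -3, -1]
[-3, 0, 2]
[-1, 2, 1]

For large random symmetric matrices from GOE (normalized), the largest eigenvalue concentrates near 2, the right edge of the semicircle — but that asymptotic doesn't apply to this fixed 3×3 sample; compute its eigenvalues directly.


Since M is real symmetric, all three eigenvalues are real; they are the roots of det(λI − M) = λ³ − (tr M) λ² + s λ − det M, where s is the sum of the principal 2×2 minors.
tr M = 3 + 0 + 1 = 4.
s = (3·0 − (-3)²) + (3·1 − (-1)²) + (0·1 − 2²) = -9 + 2 + (-4) = -11.
det M (expand along row 1) = 3·(-4) − (-3)·(-1) + (-1)·(-6) = -9.
Characteristic polynomial: λ³ − 4λ² − 11λ + 9 = 0.
Substitute λ = y + (tr M)/3 = y + 1.333333 to remove the quadratic term: y³ + p·y + q = 0 with p = s − (tr M)²/3 = -16.333333 and q = −2(tr M)³/27 + (tr M)·s/3 − det M = -10.407407.
Three real roots ⇒ use the trigonometric (Viète) form: r = 2√(−p/3) = 4.666667, φ = arccos(3q/(p·r)) = arccos(0.409621) = 1.148758 rad.
y_k = r·cos(φ/3 − 2πk/3) for k = 0, 1, 2 gives y = 4.328697, -0.654341, -3.674356.
λ_k = y_k + 1.333333 gives λ = 5.6620, 0.6790, -2.3410 (check: the sum is 4.0000 = tr M).

Hence λ_max = 5.6620 and λ_min = -2.3410.


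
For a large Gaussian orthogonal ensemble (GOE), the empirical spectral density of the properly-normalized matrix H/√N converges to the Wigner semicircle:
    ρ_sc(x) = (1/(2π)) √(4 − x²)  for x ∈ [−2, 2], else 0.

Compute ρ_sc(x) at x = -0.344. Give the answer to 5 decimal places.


ρ_sc(x) = (1/(2π)) √(4 − x²). With x = -0.344:
  4 − x² = 4 − (-0.344)² = 4 − 0.118336 = 3.881664.
  √(4 − x²) = 1.970194.
  1/(2π) = 0.159155.
  ρ_sc(-0.344) = 0.159155 · 1.970194 = 0.313566.

Rounded to 5 decimal places: ρ_sc(-0.344) ≈ 0.31357.


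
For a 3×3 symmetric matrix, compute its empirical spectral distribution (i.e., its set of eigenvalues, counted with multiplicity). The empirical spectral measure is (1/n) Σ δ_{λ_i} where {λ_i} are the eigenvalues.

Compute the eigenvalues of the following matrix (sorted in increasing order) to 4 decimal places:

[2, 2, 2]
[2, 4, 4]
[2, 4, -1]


Since M is real symmetric, all three eigenvalues are real; they are the roots of det(λI − M) = λ³ − (tr M) λ² + s λ − det M, where s is the sum of the principal 2×2 minors.
tr M = 2 + 4 + (-1) = 5.
s = (2·4 − 2²) + (2·(-1) − 2²) + (4·(-1) − 4²) = 4 + (-6) + (-20) = -22.
det M (expand along row 1) = 2·(-20) − 2·(-10) + 2·0 = -20.
Characteristic polynomial: λ³ − 5λ² − 22λ + 20 = 0.
Substitute λ = y + (tr M)/3 = y + 1.666667 to remove the quadratic term: y³ + p·y + q = 0 with p = s − (tr M)²/3 = -30.333333 and q = −2(tr M)³/27 + (tr M)·s/3 − det M = -25.925926.
Three real roots ⇒ use the trigonometric (Viète) form: r = 2√(−p/3) = 6.359595, φ = arccos(3q/(p·r)) = arccos(0.403186) = 1.155800 rad.
y_k = r·cos(φ/3 − 2πk/3) for k = 0, 1, 2 gives y = 5.893425, -0.876933, -5.016492.
λ_k = y_k + 1.666667 gives λ = 7.5601, 0.7897, -3.3498 (check: the sum is 5.0000 = tr M).

Eigenvalues sorted in increasing order: [-3.3498, 0.7897, 7.5601].


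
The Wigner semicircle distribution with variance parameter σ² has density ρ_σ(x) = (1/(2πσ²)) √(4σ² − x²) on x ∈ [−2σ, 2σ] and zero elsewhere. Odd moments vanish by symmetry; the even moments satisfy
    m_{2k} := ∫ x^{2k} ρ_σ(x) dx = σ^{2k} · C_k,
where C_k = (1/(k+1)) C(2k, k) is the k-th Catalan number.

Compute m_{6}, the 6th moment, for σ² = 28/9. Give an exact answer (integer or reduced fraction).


By the scaled semicircle moment identity, m_{2k} = σ^{2k} · C_k with k = 3.
C_3 = (1/(k+1)) · C(2k, k) = (1/4) · C(6, 3) = (1/4) · 20 = 5.
σ^{2k} = (σ²)^k = (28/9)^3 = 21952/729.

Therefore m_{6} = σ^{6} · C_3 = (21952/729) · 5 = 109760/729.


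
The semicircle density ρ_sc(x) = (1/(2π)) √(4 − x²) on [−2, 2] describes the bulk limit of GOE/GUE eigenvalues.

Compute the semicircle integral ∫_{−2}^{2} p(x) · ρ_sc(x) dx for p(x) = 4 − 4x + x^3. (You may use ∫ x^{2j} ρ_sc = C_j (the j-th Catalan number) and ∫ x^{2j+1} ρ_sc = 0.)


Write p(x) = Σ a_i x^i, split into monomials and integrate each against ρ_sc separately.
Using ∫ x^{2j} ρ_sc = C_j = (1/(j+1)) C(2j, j) (Catalan numbers) and ∫ x^{2j+1} ρ_sc = 0 (odd monomials vanish by symmetry):
  i = 0 (even): a_0 · C_{0} = 4 · 1 = 4
  i = 1 (odd): ∫ x^1 ρ_sc = 0 (vanishes)
  i = 3 (odd): ∫ x^3 ρ_sc = 0 (vanishes)

Summing the contributions: ∫_{−2}^{2} p(x) ρ_sc(x) dx = 4.


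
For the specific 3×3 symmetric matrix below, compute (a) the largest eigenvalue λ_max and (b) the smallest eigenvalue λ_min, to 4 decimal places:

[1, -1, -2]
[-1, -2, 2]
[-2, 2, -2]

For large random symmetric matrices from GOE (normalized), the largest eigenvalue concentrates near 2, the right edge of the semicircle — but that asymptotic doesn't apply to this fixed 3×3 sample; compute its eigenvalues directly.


Since M is real symmetric, all three eigenvalues are real; they are the roots of det(λI − M) = λ³ − (tr M) λ² + s λ − det M, where s is the sum of the principal 2×2 minors.
tr M = 1 + (-2) + (-2) = -3.
s = (1·(-2) − (-1)²) + (1·(-2) − (-2)²) + ((-2)·(-2) − 2²) = -3 + (-6) + 0 = -9.
det M (expand along row 1) = 1·0 − (-1)·6 + (-2)·(-6) = 18.
Characteristic polynomial: λ³ + 3λ² − 9λ − 18 = 0.
Substitute λ = y + (tr M)/3 = y − 1.000000 to remove the quadratic term: y³ + p·y + q = 0 with p = s − (tr M)²/3 = -12.000000 and q = −2(tr M)³/27 + (tr M)·s/3 − det M = -7.000000.
Three real roots ⇒ use the trigonometric (Viète) form: r = 2√(−p/3) = 4.000000, φ = arccos(3q/(p·r)) = arccos(0.437500) = 1.117980 rad.
y_k = r·cos(φ/3 − 2πk/3) for k = 0, 1, 2 gives y = 3.725449, -0.601466, -3.123983.
λ_k = y_k − 1.000000 gives λ = 2.7254, -1.6015, -4.1240 (check: the sum is -3.0000 = tr M).

Hence λ_max = 2.7254 and λ_min = -4.1240.


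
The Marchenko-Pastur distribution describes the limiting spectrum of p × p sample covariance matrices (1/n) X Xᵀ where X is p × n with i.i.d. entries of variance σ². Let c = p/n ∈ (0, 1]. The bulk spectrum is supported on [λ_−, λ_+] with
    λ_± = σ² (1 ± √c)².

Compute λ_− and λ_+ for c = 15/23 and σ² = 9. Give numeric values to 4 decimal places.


c = 15/23 = 0.652174; √c = 0.807573.
λ_− = σ² (1 − √c)² = 9 · (1 − 0.807573)² = 9 · (0.192427)² = 0.333254.
λ_+ = σ² (1 + √c)² = 9 · (1 + 0.807573)² = 9 · (1.807573)² = 29.405877.

Rounded to 4 decimal places: λ_− ≈ 0.3333, λ_+ ≈ 29.4059.


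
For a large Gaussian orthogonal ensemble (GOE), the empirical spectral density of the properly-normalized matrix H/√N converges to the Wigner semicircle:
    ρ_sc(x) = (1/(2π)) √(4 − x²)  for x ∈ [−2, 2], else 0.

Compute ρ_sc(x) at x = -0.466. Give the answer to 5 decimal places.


ρ_sc(x) = (1/(2π)) √(4 − x²). With x = -0.466:
  4 − x² = 4 − (-0.466)² = 4 − 0.217156 = 3.782844.
  √(4 − x²) = 1.944953.
  1/(2π) = 0.159155.
  ρ_sc(-0.466) = 0.159155 · 1.944953 = 0.309549.

Rounded to 5 decimal places: ρ_sc(-0.466) ≈ 0.30955.


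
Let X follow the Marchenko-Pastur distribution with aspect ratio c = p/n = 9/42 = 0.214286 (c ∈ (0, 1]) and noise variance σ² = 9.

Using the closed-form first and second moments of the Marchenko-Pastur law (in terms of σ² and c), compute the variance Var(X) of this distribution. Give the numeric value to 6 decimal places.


Recall the MP moments m_1 = E[X] = σ² and m_2 = E[X²] = σ⁴ (1 + c).
m_1 = E[X] = σ² = 9, so m_1² = 81.
m_2 = E[X²] = σ⁴ (1 + c) = 81 · (1 + 0.214286) = 81 · 1.214286 = 98.357143.
(Note m_2 − m_1² simplifies to c · σ⁴ = 0.214286 · 81.)

Var(X) = m_2 − m_1² = 98.357143 − 81 = 17.357143.


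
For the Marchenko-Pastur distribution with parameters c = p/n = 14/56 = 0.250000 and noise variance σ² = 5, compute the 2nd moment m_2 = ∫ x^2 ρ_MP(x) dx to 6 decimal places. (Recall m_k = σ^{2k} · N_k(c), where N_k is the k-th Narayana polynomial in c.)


E[X²] = σ⁴ (1 + c) (second MP moment). With σ² = 5 (so σ⁴ = 25) and c = 14/56 = 0.250000: E[X²] = 25 · (1 + 0.250000) = 25 · 1.250000.

So E[X^2] = 31.250000.


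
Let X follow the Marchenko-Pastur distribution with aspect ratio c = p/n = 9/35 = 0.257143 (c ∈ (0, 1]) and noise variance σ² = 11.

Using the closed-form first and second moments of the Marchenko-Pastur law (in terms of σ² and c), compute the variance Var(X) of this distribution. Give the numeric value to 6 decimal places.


Recall the MP moments m_1 = E[X] = σ² and m_2 = E[X²] = σ⁴ (1 + c).
m_1 = E[X] = σ² = 11, so m_1² = 121.
m_2 = E[X²] = σ⁴ (1 + c) = 121 · (1 + 0.257143) = 121 · 1.257143 = 152.114286.
(Note m_2 − m_1² simplifies to c · σ⁴ = 0.257143 · 121.)

Var(X) = m_2 − m_1² = 152.114286 − 121 = 31.114286.


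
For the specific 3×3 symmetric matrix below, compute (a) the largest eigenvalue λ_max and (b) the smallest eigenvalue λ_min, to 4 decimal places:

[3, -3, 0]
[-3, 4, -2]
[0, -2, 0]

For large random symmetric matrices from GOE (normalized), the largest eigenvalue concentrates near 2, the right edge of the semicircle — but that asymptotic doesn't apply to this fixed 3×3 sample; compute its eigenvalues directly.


Since M is real symmetric, all three eigenvalues are real; they are the roots of det(λI − M) = λ³ − (tr M) λ² + s λ − det M, where s is the sum of the principal 2×2 minors.
tr M = 3 + 4 + 0 = 7.
s = (3·4 − (-3)²) + (3·0 − 0²) + (4·0 − (-2)²) = 3 + 0 + (-4) = -1.
det M (expand along row 1) = 3·(-4) − (-3)·0 + 0·6 = -12.
Characteristic polynomial: λ³ − 7λ² − λ + 12 = 0.
Substitute λ = y + (tr M)/3 = y + 2.333333 to remove the quadratic term: y³ + p·y + q = 0 with p = s − (tr M)²/3 = -17.333333 and q = −2(tr M)³/27 + (tr M)·s/3 − det M = -15.740741.
Three real roots ⇒ use the trigonometric (Viète) form: r = 2√(−p/3) = 4.807402, φ = arccos(3q/(p·r)) = arccos(0.566701) = 0.968300 rad.
y_k = r·cos(φ/3 − 2πk/3) for k = 0, 1, 2 gives y = 4.559155, -0.959003, -3.600151.
λ_k = y_k + 2.333333 gives λ = 6.8925, 1.3743, -1.2668 (check: the sum is 7.0000 = tr M).

Hence λ_max = 6.8925 and λ_min = -1.2668.


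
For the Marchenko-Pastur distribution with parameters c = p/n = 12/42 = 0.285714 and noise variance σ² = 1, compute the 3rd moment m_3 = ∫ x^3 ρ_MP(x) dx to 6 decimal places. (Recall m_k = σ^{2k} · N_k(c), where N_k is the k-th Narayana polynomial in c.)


E[X³] = σ⁶ (1 + 3c + c²) (third MP moment). With σ² = 1 (so σ⁶ = 1) and c = 12/42 = 0.285714: E[X³] = 1 · (1 + 3·0.285714 + (0.285714)²) = 1 · 1.938776.

So E[X^3] = 1.938776.


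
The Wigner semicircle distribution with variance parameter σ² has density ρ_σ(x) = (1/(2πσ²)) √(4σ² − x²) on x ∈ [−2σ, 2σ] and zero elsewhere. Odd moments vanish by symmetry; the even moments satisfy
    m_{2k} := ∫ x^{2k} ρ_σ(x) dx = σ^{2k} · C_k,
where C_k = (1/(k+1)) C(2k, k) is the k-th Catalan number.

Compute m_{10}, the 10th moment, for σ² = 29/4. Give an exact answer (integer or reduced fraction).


By the scaled semicircle moment identity, m_{2k} = σ^{2k} · C_k with k = 5.
C_5 = (1/(k+1)) · C(2k, k) = (1/6) · C(10, 5) = (1/6) · 252 = 42.
σ^{2k} = (σ²)^k = (29/4)^5 = 20511149/1024.

Therefore m_{10} = σ^{10} · C_5 = (20511149/1024) · 42 = 430734129/512.


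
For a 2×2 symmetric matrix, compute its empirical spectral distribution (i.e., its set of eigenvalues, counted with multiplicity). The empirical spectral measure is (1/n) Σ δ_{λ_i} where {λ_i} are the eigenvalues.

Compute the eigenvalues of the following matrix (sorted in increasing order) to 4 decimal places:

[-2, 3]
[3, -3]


Since M is real symmetric, both eigenvalues are real; they are the roots of det(λI − M) = λ² − (tr M) λ + det M.
tr M = -2 + (-3) = -5.
det M = (-2)·(-3) − 3² = 6 − 9 = -3.
Characteristic polynomial: λ² + 5λ − 3 = 0.
Discriminant Δ = (tr M)² − 4·det M = 25 − (-12) = 37; √Δ = 6.082763.
λ = (tr M ± √Δ)/2 = (-5 ± 6.082763)/2, giving (tr M − √Δ)/2 = -5.5414 and (tr M + √Δ)/2 = 0.5414.

Eigenvalues sorted in increasing order: [-5.5414, 0.5414].


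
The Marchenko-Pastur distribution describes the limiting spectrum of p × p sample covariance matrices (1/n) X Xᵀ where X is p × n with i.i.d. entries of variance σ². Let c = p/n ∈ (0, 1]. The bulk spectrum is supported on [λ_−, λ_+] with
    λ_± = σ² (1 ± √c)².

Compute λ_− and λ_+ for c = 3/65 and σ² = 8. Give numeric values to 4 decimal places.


c = 3/65 = 0.046154; √c = 0.214834.
λ_− = σ² (1 − √c)² = 8 · (1 − 0.214834)² = 8 · (0.785166)² = 4.931879.
λ_+ = σ² (1 + √c)² = 8 · (1 + 0.214834)² = 8 · (1.214834)² = 11.806582.

Rounded to 4 decimal places: λ_− ≈ 4.9319, λ_+ ≈ 11.8066.


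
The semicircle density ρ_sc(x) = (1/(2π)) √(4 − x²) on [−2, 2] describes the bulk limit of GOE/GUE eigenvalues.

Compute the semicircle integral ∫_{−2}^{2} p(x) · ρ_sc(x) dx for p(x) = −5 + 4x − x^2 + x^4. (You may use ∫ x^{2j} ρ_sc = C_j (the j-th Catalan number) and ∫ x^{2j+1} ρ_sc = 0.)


Write p(x) = Σ a_i x^i, split into monomials and integrate each against ρ_sc separately.
Using ∫ x^{2j} ρ_sc = C_j = (1/(j+1)) C(2j, j) (Catalan numbers) and ∫ x^{2j+1} ρ_sc = 0 (odd monomials vanish by symmetry):
  i = 0 (even): a_0 · C_{0} = -5 · 1 = -5
  i = 1 (odd): ∫ x^1 ρ_sc = 0 (vanishes)
  i = 2 (even): a_2 · C_{1} = -1 · 1 = -1
  i = 4 (even): a_4 · C_{2} = 1 · 2 = 2

Summing the contributions: ∫_{−2}^{2} p(x) ρ_sc(x) dx = (-5) + (-1) + 2 = -4.


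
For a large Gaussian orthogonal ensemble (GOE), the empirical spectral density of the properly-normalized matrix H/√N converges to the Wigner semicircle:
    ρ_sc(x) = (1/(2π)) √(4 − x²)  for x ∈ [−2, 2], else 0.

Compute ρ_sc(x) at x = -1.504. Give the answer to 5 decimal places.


ρ_sc(x) = (1/(2π)) √(4 − x²). With x = -1.504:
  4 − x² = 4 − (-1.504)² = 4 − 2.262016 = 1.737984.
  √(4 − x²) = 1.318326.
  1/(2π) = 0.159155.
  ρ_sc(-1.504) = 0.159155 · 1.318326 = 0.209818.

Rounded to 5 decimal places: ρ_sc(-1.504) ≈ 0.20982.


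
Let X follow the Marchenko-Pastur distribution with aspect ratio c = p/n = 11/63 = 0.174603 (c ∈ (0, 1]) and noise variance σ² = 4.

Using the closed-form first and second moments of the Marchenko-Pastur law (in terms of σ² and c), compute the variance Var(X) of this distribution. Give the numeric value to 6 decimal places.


Recall the MP moments m_1 = E[X] = σ² and m_2 = E[X²] = σ⁴ (1 + c).
m_1 = E[X] = σ² = 4, so m_1² = 16.
m_2 = E[X²] = σ⁴ (1 + c) = 16 · (1 + 0.174603) = 16 · 1.174603 = 18.793651.
(Note m_2 − m_1² simplifies to c · σ⁴ = 0.174603 · 16.)

Var(X) = m_2 − m_1² = 18.793651 − 16 = 2.793651.
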